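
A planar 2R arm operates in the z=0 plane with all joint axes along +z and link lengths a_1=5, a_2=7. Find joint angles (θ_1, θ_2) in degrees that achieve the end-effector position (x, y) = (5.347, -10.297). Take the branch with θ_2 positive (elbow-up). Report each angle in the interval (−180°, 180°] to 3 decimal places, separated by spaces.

cos θ_2 = (134.6186−5²−7²)/(2·5·7) = 0.8660; θ_2 = 30.0052° (elbow-up)
β = atan2(-10.2970,5.3470) = -62.5582°; ψ = atan2(3.5005,11.0619) = 17.5601°
θ_1 = β − ψ = -80.1182°

-80.118 30.005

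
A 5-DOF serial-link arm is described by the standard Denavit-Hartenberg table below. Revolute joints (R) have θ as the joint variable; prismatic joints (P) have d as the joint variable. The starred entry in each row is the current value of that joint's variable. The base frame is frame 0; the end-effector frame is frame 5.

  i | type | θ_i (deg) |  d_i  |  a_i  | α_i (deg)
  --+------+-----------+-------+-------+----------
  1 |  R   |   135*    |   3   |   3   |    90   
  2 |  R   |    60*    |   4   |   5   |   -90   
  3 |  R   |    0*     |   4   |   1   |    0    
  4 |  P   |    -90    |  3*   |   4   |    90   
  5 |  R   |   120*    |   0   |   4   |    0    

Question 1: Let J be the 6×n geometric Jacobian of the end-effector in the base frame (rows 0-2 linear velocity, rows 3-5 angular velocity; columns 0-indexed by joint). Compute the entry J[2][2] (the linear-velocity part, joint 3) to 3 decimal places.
axis z_2 = (0.6124,-0.6124,0.5000); lever o_n−o_2 = (7.4686,-4.6402,6.0981)
cross product → J_v[:, 2] = (-1.4142,0.0000,1.7321)
J_ω[:, 2] = z_2
entry J[2][2] = 1.7321

1.732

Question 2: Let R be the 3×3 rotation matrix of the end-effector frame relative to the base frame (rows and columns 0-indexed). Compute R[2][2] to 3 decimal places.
-0.866

End-effector z-axis (col 2 of R) = (0.3536,-0.3536,-0.8660)
R[2][2] = -0.8660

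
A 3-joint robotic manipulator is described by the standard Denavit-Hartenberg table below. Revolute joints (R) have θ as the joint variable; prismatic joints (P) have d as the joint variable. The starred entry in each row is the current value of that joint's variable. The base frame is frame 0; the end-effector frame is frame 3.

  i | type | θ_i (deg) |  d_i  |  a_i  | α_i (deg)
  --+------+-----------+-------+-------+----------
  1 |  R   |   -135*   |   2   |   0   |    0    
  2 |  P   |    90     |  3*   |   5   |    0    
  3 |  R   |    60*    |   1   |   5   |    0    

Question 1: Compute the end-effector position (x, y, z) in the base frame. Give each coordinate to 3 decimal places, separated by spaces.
8.365 -2.241 6.000

after link 1: o_1 = (0.0000, 0.0000, 2.0000)
after link 2: o_2 = (3.5355, -3.5355, 5.0000)
after link 3: o_3 = (8.3652, -2.2414, 6.0000)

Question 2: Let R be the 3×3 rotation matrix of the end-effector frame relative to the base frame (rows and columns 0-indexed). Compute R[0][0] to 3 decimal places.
End-effector x-axis (col 0 of R) = (0.9659,0.2588,0.0000)
R[0][0] = 0.9659

0.966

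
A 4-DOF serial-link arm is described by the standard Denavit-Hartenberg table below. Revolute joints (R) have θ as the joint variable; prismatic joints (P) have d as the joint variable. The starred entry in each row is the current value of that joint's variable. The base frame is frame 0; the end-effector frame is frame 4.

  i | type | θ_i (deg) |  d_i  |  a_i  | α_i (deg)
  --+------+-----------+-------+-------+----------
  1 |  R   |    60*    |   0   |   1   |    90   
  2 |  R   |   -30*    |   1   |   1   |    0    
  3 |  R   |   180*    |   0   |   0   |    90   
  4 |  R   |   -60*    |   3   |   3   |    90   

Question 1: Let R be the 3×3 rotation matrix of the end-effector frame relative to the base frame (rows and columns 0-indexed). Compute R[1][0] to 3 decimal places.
End-effector x-axis (col 0 of R) = (-0.9665,0.0580,0.2500)
R[1][0] = 0.0580

0.058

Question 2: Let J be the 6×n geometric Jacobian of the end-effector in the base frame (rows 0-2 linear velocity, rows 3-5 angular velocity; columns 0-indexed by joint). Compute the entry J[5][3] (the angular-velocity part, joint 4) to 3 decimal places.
0.866

axis z_3 = (0.2500,0.4330,0.8660); lever o_n−o_3 = (-2.1495,1.4731,3.3481)
cross product → J_v[:, 3] = (0.1740,-2.6986,1.2990)
J_ω[:, 3] = z_3
entry J[5][3] = 0.8660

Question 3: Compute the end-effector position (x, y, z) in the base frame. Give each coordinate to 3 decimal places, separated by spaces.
after link 1: o_1 = (0.5000, 0.8660, 0.0000)
after link 2: o_2 = (1.7990, 1.1160, -0.5000)
after link 3: o_3 = (1.7990, 1.1160, -0.5000)
after link 4: o_4 = (-0.3505, 2.5891, 2.8481)

-0.350 2.589 2.848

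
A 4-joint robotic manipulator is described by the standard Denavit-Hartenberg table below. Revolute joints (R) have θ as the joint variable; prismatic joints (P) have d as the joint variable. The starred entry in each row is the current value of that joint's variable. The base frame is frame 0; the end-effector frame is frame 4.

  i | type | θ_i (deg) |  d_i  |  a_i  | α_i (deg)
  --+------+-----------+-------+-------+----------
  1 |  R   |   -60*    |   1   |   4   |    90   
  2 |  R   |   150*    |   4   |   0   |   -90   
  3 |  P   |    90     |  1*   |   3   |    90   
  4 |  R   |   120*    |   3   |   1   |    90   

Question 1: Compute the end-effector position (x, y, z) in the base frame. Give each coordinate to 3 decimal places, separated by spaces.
after link 1: o_1 = (2.0000, -3.4641, 1.0000)
after link 2: o_2 = (-1.4641, -5.4641, 1.0000)
after link 3: o_3 = (0.8840, -3.5311, 0.1340)
after link 4: o_4 = (-1.0646, -1.1561, 0.8840)

-1.065 -1.156 0.884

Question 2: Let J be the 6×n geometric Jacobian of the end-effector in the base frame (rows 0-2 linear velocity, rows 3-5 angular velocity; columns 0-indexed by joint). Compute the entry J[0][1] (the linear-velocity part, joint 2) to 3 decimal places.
axis z_1 = (-0.8660,-0.5000,0.0000); lever o_n−o_1 = (-3.0646,2.3080,-0.1160)
cross product → J_v[:, 1] = (0.0580,-0.1005,-3.5311)
J_ω[:, 1] = z_1
entry J[0][1] = 0.0580

0.058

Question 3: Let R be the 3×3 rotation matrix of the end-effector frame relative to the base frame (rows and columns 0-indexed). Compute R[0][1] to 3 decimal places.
End-effector y-axis (col 1 of R) = (-0.4330,0.7500,0.5000)
R[0][1] = -0.4330

-0.433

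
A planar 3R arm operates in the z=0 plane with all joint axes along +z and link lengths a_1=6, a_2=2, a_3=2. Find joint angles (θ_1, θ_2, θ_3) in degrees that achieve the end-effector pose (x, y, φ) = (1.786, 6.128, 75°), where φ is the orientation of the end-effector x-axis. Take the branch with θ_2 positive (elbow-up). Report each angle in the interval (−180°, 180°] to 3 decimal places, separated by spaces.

wrist centre = target − a_3·(cos φ, sin φ) = (1.2684, 4.1961)
cos θ_2 = (19.2164−6²−2²)/(2·6·2) = -0.8660; θ_2 = 149.9952° (elbow-up)
β = atan2(4.1961,1.2684) = 73.1816°; ψ = atan2(1.0001,4.2680) = 13.1884°
θ_1 = β − ψ = 59.9932°
θ_3 = φ − θ_1 − θ_2 = -134.9884° (wrapped to (-180°,180°])

59.993 149.995 -134.988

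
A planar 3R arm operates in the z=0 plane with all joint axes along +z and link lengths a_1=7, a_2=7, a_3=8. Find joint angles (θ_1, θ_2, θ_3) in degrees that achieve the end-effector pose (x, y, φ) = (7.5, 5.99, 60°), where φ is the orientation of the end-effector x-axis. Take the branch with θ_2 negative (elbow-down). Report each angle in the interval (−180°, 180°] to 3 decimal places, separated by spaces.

wrist centre = target − a_3·(cos φ, sin φ) = (3.5000, -0.9382)
cos θ_2 = (13.1302−7²−7²)/(2·7·7) = -0.8660; θ_2 = -149.9992° (elbow-down)
β = atan2(-0.9382,3.5000) = -15.0058°; ψ = atan2(-3.5001,0.9379) = -74.9996°
θ_1 = β − ψ = 59.9938°
θ_3 = φ − θ_1 − θ_2 = 150.0054° (wrapped to (-180°,180°])

59.994 -149.999 150.005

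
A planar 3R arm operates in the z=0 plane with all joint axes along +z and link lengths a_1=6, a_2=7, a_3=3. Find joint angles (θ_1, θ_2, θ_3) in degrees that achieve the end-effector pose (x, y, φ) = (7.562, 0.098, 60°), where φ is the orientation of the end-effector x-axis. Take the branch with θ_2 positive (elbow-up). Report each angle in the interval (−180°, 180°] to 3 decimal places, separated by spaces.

wrist centre = target − a_3·(cos φ, sin φ) = (6.0620, -2.5001)
cos θ_2 = (42.9982−6²−7²)/(2·6·7) = -0.5000; θ_2 = 120.0014° (elbow-up)
β = atan2(-2.5001,6.0620) = -22.4121°; ψ = atan2(6.0621,2.4999) = 67.5900°
θ_1 = β − ψ = -90.0021°
θ_3 = φ − θ_1 − θ_2 = 30.0007° (wrapped to (-180°,180°])

-90.002 120.001 30.001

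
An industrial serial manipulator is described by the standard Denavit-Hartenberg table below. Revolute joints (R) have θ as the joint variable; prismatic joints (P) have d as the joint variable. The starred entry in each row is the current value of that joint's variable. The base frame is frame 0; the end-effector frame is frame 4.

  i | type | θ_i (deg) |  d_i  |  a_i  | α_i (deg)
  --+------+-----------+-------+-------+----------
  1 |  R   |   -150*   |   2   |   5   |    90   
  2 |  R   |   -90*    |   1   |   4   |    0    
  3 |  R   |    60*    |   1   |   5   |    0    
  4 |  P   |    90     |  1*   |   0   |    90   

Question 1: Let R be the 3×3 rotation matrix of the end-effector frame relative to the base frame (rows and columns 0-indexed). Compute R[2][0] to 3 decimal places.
0.866

End-effector x-axis (col 0 of R) = (-0.4330,-0.2500,0.8660)
R[2][0] = 0.8660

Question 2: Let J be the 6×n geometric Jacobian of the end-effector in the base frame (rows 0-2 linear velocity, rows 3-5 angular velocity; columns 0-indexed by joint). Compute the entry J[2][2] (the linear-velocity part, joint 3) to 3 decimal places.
axis z_2 = (-0.5000,0.8660,0.0000); lever o_n−o_2 = (-4.7500,-0.4330,-2.5000)
cross product → J_v[:, 2] = (-2.1651,-1.2500,4.3301)
J_ω[:, 2] = z_2
entry J[2][2] = 4.3301

4.330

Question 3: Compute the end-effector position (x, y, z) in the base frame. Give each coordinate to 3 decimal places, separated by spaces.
after link 1: o_1 = (-4.3301, -2.5000, 2.0000)
after link 2: o_2 = (-4.8301, -1.6340, -2.0000)
after link 3: o_3 = (-9.0801, -2.9330, -4.5000)
after link 4: o_4 = (-9.5801, -2.0670, -4.5000)

-9.580 -2.067 -4.500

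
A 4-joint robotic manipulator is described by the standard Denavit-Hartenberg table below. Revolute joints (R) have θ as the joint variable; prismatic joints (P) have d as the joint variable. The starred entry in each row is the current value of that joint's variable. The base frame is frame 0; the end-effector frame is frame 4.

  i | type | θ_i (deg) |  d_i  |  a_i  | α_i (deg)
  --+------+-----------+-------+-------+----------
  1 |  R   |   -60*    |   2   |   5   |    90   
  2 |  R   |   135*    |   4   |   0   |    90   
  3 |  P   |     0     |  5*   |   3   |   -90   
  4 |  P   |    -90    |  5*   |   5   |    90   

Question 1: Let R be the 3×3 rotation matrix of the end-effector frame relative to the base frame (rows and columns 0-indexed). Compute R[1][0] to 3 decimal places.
End-effector x-axis (col 0 of R) = (0.3536,-0.6124,0.7071)
R[1][0] = -0.6124

-0.612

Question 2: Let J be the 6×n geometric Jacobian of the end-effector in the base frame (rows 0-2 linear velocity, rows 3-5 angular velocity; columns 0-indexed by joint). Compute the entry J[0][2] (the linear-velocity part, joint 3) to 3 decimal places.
prismatic axis z_2 = (0.3536,-0.6124,0.7071)
J_v[:, 2] = z_2; J_ω[:, 2] = (0,0,0)
entry J[0][2] = 0.3536

0.354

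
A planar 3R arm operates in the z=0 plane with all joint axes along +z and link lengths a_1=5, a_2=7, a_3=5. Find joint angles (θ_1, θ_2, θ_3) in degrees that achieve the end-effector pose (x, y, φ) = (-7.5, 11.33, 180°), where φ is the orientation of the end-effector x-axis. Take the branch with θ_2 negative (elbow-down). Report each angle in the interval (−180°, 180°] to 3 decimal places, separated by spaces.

120.003 -30.005 90.002

wrist centre = target − a_3·(cos φ, sin φ) = (-2.5000, 11.3300)
cos θ_2 = (134.6189−5²−7²)/(2·5·7) = 0.8660; θ_2 = -30.0047° (elbow-down)
β = atan2(11.3300,-2.5000) = 102.4431°; ψ = atan2(-3.5005,11.0619) = -17.5598°
θ_1 = β − ψ = 120.0029°
θ_3 = φ − θ_1 − θ_2 = 90.0018° (wrapped to (-180°,180°])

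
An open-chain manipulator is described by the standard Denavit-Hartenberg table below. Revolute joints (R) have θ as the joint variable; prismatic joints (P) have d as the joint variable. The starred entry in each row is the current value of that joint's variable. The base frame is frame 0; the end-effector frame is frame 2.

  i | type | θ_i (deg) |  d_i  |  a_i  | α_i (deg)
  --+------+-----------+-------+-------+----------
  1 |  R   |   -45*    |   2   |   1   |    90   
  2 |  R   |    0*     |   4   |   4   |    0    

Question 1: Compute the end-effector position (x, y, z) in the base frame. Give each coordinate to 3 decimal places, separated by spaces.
0.707 -6.364 2.000

after link 1: o_1 = (0.7071, -0.7071, 2.0000)
after link 2: o_2 = (0.7071, -6.3640, 2.0000)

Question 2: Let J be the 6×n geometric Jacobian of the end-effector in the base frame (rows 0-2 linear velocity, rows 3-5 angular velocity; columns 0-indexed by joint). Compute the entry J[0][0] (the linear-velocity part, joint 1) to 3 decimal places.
6.364

axis z_0 = ẑ; lever o_n−o_0 = (0.7071,-6.3640,2.0000)
cross product → J_v[:, 0] = (6.3640,0.7071,-0.0000)
J_ω[:, 0] = z_0
entry J[0][0] = 6.3640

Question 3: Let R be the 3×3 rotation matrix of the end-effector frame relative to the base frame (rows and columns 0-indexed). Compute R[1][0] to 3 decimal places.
End-effector x-axis (col 0 of R) = (0.7071,-0.7071,0.0000)
R[1][0] = -0.7071

-0.707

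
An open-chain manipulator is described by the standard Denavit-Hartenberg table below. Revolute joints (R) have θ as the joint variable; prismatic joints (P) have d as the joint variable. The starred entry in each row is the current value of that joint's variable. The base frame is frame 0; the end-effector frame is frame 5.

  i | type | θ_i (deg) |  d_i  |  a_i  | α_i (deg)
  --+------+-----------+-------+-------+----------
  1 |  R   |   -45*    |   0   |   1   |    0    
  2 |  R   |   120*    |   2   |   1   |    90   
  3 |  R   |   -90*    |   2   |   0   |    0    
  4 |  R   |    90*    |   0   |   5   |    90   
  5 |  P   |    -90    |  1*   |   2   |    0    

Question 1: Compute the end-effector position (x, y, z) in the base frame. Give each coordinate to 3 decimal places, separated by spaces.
after link 1: o_1 = (0.7071, -0.7071, 0.0000)
after link 2: o_2 = (0.9659, 0.2588, 2.0000)
after link 3: o_3 = (2.8978, -0.2588, 2.0000)
after link 4: o_4 = (4.1919, 4.5708, 2.0000)
after link 5: o_5 = (2.2600, 5.0884, 1.0000)

2.260 5.088 1.000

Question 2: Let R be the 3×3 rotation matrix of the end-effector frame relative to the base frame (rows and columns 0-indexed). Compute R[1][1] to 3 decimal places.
0.966

End-effector y-axis (col 1 of R) = (0.2588,0.9659,0.0000)
R[1][1] = 0.9659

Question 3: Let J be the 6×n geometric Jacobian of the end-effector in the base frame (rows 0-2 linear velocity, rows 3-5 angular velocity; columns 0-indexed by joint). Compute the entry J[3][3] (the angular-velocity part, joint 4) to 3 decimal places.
axis z_3 = (0.9659,-0.2588,0.0000); lever o_n−o_3 = (-0.6378,5.3473,-1.0000)
cross product → J_v[:, 3] = (0.2588,0.9659,5.0000)
J_ω[:, 3] = z_3
entry J[3][3] = 0.9659

0.966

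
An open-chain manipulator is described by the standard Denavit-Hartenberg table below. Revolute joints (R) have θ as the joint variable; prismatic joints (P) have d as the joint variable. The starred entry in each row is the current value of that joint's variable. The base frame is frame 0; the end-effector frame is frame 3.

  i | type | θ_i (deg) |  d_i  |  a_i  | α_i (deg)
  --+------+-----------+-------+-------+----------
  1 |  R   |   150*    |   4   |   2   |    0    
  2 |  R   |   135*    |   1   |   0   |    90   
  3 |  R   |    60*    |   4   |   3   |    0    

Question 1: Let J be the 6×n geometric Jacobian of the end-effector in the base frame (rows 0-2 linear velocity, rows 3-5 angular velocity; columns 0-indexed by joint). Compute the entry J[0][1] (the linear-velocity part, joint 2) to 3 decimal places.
axis z_1 = (0.0000,0.0000,1.0000); lever o_n−o_1 = (-3.4755,-2.4842,3.5981)
cross product → J_v[:, 1] = (2.4842,-3.4755,0.0000)
J_ω[:, 1] = z_1
entry J[0][1] = 2.4842

2.484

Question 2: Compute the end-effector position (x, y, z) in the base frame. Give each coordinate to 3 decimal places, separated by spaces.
-5.208 -1.484 7.598

after link 1: o_1 = (-1.7321, 1.0000, 4.0000)
after link 2: o_2 = (-1.7321, 1.0000, 5.0000)
after link 3: o_3 = (-5.2075, -1.4842, 7.5981)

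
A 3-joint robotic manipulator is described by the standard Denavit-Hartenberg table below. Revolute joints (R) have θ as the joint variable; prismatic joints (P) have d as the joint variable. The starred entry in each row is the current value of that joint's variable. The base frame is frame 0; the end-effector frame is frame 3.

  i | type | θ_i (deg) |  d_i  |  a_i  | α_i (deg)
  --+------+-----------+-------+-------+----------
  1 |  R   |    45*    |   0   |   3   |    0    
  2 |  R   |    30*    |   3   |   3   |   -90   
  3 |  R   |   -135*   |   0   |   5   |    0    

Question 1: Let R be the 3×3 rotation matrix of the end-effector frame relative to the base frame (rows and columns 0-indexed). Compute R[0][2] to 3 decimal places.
-0.966

End-effector z-axis (col 2 of R) = (-0.9659,0.2588,0.0000)
R[0][2] = -0.9659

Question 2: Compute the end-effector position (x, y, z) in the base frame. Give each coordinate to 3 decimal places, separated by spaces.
after link 1: o_1 = (2.1213, 2.1213, 0.0000)
after link 2: o_2 = (2.8978, 5.0191, 3.0000)
after link 3: o_3 = (1.9827, 1.6040, 6.5355)

1.983 1.604 6.536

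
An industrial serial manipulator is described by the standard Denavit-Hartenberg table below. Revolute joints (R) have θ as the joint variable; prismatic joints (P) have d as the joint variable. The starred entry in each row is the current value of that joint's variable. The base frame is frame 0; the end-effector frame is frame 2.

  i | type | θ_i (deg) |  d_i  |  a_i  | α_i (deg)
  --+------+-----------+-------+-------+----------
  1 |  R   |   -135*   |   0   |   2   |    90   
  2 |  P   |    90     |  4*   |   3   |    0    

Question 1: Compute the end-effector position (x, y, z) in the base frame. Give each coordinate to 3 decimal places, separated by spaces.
-4.243 1.414 3.000

after link 1: o_1 = (-1.4142, -1.4142, 0.0000)
after link 2: o_2 = (-4.2426, 1.4142, 3.0000)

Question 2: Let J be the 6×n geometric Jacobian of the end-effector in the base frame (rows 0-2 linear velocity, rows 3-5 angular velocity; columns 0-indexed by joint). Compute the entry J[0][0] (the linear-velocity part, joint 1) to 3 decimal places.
axis z_0 = ẑ; lever o_n−o_0 = (-4.2426,1.4142,3.0000)
cross product → J_v[:, 0] = (-1.4142,-4.2426,0.0000)
J_ω[:, 0] = z_0
entry J[0][0] = -1.4142

-1.414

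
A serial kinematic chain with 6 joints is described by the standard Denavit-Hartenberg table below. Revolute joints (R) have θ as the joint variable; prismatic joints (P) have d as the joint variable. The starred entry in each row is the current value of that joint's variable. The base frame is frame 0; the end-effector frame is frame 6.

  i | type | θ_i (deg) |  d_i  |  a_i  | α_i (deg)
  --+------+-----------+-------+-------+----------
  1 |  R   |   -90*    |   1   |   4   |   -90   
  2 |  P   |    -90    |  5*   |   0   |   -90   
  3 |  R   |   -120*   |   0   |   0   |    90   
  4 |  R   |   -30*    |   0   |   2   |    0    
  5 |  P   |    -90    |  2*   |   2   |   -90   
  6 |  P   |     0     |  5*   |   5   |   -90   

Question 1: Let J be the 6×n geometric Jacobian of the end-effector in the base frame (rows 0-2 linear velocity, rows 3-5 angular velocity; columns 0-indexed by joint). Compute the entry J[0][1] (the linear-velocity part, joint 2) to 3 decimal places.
prismatic axis z_1 = (1.0000,0.0000,0.0000)
J_v[:, 1] = z_1; J_ω[:, 1] = (0,0,0)
entry J[0][1] = 1.0000

1.000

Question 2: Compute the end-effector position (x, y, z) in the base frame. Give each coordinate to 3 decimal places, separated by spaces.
6.219 5.562 -2.013

after link 1: o_1 = (0.0000, -4.0000, 1.0000)
after link 2: o_2 = (5.0000, -4.0000, 1.0000)
after link 3: o_3 = (5.0000, -4.0000, 1.0000)
after link 4: o_4 = (6.5000, -3.0000, 0.1340)
after link 5: o_5 = (4.6340, -1.2679, -1.0981)
after link 6: o_6 = (6.2189, 5.5622, -2.0131)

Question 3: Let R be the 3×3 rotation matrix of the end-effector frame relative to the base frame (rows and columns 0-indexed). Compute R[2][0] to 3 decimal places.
End-effector x-axis (col 0 of R) = (-0.4330,0.8660,0.2500)
R[2][0] = 0.2500

0.250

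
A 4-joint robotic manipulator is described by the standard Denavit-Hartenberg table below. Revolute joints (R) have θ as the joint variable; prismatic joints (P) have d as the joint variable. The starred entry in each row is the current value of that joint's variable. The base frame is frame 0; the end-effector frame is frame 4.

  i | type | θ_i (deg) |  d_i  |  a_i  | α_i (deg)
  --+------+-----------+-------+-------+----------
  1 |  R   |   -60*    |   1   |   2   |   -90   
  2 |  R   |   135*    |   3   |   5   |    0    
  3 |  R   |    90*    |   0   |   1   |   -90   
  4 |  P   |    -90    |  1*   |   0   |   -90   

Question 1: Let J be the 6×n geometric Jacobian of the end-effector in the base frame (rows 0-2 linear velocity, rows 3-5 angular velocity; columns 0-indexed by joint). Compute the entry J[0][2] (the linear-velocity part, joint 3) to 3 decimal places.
axis z_2 = (0.8660,0.5000,0.0000); lever o_n−o_2 = (-0.0000,0.0000,1.4142)
cross product → J_v[:, 2] = (0.7071,-1.2247,0.0000)
J_ω[:, 2] = z_2
entry J[0][2] = 0.7071

0.707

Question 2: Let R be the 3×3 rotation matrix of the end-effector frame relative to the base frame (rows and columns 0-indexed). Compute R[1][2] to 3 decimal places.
0.612

End-effector z-axis (col 2 of R) = (-0.3536,0.6124,0.7071)
R[1][2] = 0.6124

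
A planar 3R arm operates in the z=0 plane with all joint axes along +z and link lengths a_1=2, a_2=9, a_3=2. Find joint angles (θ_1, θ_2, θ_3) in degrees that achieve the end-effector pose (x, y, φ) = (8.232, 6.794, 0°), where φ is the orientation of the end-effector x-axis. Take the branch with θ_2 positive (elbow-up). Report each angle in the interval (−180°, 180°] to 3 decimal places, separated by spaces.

-30.006 90.006 -60.000

wrist centre = target − a_3·(cos φ, sin φ) = (6.2320, 6.7940)
cos θ_2 = (84.9963−2²−9²)/(2·2·9) = -0.0001; θ_2 = 90.0060° (elbow-up)
β = atan2(6.7940,6.2320) = 47.4705°; ψ = atan2(9.0000,1.9991) = 77.4769°
θ_1 = β − ψ = -30.0064°
θ_3 = φ − θ_1 − θ_2 = -59.9996° (wrapped to (-180°,180°])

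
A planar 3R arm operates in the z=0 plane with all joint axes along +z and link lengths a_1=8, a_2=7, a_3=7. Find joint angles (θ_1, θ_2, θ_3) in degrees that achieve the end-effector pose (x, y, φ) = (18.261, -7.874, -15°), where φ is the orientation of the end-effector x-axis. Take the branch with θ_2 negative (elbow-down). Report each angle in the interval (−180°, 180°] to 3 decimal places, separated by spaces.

0.001 -60.006 45.005

wrist centre = target − a_3·(cos φ, sin φ) = (11.4995, -6.0623)
cos θ_2 = (168.9900−8²−7²)/(2·8·7) = 0.4999; θ_2 = -60.0059° (elbow-down)
β = atan2(-6.0623,11.4995) = -27.7971°; ψ = atan2(-6.0625,11.4994) = -27.7985°
θ_1 = β − ψ = 0.0014°
θ_3 = φ − θ_1 − θ_2 = 45.0045° (wrapped to (-180°,180°])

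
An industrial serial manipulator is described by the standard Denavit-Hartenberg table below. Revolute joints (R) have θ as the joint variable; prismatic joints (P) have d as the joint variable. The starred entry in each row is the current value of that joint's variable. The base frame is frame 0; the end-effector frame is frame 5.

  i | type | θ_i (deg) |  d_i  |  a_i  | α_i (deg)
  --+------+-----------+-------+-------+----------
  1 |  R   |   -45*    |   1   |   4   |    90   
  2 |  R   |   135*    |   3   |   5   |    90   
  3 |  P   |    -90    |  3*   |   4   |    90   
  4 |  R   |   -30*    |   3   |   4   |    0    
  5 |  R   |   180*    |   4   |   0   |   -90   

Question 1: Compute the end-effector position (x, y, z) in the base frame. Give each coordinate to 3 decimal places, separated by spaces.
7.485 -1.172 0.293

after link 1: o_1 = (2.8284, -2.8284, 1.0000)
after link 2: o_2 = (-1.7929, -2.4497, 4.5355)
after link 3: o_3 = (2.5355, -1.1213, 6.6569)
after link 4: o_4 = (5.4850, 0.8282, 3.1213)
after link 5: o_5 = (7.4850, -1.1718, 0.2929)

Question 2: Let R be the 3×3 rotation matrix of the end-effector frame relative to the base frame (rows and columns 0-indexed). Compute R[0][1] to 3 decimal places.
-0.500

End-effector y-axis (col 1 of R) = (-0.5000,0.5000,0.7071)
R[0][1] = -0.5000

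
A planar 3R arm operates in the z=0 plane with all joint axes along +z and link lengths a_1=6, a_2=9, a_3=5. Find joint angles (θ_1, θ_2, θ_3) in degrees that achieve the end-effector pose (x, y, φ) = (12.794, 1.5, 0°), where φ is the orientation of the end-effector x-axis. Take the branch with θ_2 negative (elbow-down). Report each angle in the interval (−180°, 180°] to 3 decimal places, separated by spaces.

wrist centre = target − a_3·(cos φ, sin φ) = (7.7940, 1.5000)
cos θ_2 = (62.9964−6²−9²)/(2·6·9) = -0.5000; θ_2 = -120.0022° (elbow-down)
β = atan2(1.5000,7.7940) = 10.8937°; ψ = atan2(-7.7941,1.4997) = -79.1085°
θ_1 = β − ψ = 90.0022°
θ_3 = φ − θ_1 − θ_2 = 30.0000° (wrapped to (-180°,180°])

90.002 -120.002 30.000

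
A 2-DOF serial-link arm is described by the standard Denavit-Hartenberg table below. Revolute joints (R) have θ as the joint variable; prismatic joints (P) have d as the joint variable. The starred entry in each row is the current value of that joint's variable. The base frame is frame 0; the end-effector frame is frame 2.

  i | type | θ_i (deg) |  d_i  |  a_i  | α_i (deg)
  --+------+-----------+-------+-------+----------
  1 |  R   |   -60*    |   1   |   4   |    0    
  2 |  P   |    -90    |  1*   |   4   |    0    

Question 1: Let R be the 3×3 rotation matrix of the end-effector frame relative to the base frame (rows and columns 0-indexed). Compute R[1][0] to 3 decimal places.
End-effector x-axis (col 0 of R) = (-0.8660,-0.5000,0.0000)
R[1][0] = -0.5000

-0.500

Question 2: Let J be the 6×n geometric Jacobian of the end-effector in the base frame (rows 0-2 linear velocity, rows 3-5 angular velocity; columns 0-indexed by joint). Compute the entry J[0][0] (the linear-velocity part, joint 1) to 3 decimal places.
5.464

axis z_0 = ẑ; lever o_n−o_0 = (-1.4641,-5.4641,2.0000)
cross product → J_v[:, 0] = (5.4641,-1.4641,0.0000)
J_ω[:, 0] = z_0
entry J[0][0] = 5.4641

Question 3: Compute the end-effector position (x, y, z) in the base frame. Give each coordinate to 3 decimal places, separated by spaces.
after link 1: o_1 = (2.0000, -3.4641, 1.0000)
after link 2: o_2 = (-1.4641, -5.4641, 2.0000)

-1.464 -5.464 2.000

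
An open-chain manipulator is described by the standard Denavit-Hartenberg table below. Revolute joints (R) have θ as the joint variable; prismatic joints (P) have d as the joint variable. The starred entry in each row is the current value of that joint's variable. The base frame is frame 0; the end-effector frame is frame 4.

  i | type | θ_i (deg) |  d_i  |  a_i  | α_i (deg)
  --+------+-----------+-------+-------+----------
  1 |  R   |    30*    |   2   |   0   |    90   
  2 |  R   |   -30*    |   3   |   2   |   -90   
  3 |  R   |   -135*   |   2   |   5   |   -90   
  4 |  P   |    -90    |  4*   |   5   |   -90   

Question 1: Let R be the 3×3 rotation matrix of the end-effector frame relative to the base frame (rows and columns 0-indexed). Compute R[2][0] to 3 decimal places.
End-effector x-axis (col 0 of R) = (0.4330,0.2500,0.8660)
R[2][0] = 0.8660

0.866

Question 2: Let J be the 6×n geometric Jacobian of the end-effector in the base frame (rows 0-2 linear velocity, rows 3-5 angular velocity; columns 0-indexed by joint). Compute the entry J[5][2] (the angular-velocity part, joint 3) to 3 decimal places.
0.866

axis z_2 = (0.4330,0.2500,0.8660); lever o_n−o_2 = (5.6827,-4.0675,6.4157)
cross product → J_v[:, 2] = (5.1265,2.1433,-3.1820)
J_ω[:, 2] = z_2
entry J[5][2] = 0.8660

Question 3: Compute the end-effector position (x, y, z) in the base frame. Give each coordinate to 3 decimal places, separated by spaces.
after link 1: o_1 = (0.0000, 0.0000, 2.0000)
after link 2: o_2 = (3.0000, -1.7321, 1.0000)
after link 3: o_3 = (2.9821, -5.8248, 4.4998)
after link 4: o_4 = (8.6827, -5.7996, 7.4157)

8.683 -5.800 7.416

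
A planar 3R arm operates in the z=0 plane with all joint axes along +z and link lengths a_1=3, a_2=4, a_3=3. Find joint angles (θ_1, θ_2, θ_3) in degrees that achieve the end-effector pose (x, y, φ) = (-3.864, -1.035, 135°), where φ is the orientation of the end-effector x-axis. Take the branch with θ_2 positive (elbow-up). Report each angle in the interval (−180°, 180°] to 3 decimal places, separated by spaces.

167.196 120.002 -152.198

wrist centre = target − a_3·(cos φ, sin φ) = (-1.7427, -3.1563)
cos θ_2 = (12.9993−3²−4²)/(2·3·4) = -0.5000; θ_2 = 120.0020° (elbow-up)
β = atan2(-3.1563,-1.7427) = -118.9041°; ψ = atan2(3.4640,0.9999) = 73.8994°
θ_1 = β − ψ = -192.8035°
θ_3 = φ − θ_1 − θ_2 = -152.1984° (wrapped to (-180°,180°])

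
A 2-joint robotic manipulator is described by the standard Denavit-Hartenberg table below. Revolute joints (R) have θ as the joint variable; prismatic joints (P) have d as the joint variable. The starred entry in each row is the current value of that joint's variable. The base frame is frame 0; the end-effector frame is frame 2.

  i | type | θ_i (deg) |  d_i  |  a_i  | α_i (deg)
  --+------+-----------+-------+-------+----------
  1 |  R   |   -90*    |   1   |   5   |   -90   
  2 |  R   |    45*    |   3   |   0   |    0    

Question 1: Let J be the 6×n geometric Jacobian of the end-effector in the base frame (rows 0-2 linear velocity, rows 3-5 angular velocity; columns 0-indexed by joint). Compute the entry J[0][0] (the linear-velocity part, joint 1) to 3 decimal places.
5.000

axis z_0 = ẑ; lever o_n−o_0 = (3.0000,-5.0000,1.0000)
cross product → J_v[:, 0] = (5.0000,3.0000,-0.0000)
J_ω[:, 0] = z_0
entry J[0][0] = 5.0000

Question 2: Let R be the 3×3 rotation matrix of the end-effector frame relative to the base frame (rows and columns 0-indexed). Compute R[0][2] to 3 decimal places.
End-effector z-axis (col 2 of R) = (1.0000,0.0000,0.0000)
R[0][2] = 1.0000

1.000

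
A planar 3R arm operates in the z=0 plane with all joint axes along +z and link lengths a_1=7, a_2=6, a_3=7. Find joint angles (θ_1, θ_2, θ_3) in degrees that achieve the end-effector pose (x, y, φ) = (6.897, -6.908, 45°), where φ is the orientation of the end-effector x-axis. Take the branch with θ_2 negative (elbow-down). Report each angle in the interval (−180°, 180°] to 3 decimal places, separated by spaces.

-60.000 -44.999 149.999

wrist centre = target − a_3·(cos φ, sin φ) = (1.9473, -11.8577)
cos θ_2 = (144.3980−7²−6²)/(2·7·6) = 0.7071; θ_2 = -44.9990° (elbow-down)
β = atan2(-11.8577,1.9473) = -80.6743°; ψ = atan2(-4.2426,11.2427) = -20.6746°
θ_1 = β − ψ = -59.9997°
θ_3 = φ − θ_1 − θ_2 = 149.9987° (wrapped to (-180°,180°])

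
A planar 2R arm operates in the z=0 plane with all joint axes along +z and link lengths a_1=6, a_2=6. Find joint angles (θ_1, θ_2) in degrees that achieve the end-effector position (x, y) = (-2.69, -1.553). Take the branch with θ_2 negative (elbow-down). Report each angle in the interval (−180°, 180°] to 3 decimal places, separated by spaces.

-75.003 -149.997

cos θ_2 = (9.6479−6²−6²)/(2·6·6) = -0.8660; θ_2 = -149.9972° (elbow-down)
β = atan2(-1.5530,-2.6900) = -150.0012°; ψ = atan2(-3.0003,0.8040) = -74.9986°
θ_1 = β − ψ = -75.0025°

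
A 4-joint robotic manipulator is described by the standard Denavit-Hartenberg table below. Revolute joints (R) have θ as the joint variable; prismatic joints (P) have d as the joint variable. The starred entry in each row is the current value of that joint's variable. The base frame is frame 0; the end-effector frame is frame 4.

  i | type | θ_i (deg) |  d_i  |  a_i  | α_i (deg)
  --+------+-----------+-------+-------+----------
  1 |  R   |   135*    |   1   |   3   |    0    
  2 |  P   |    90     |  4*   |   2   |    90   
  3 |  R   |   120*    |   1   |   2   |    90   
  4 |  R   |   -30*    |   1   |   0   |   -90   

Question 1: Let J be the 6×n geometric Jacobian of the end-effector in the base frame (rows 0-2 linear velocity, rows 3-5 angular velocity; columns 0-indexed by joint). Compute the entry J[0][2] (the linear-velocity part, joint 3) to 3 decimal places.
axis z_2 = (-0.7071,0.7071,0.0000); lever o_n−o_2 = (-0.6124,0.8018,2.2321)
cross product → J_v[:, 2] = (1.5783,1.5783,-0.1340)
J_ω[:, 2] = z_2
entry J[0][2] = 1.5783

1.578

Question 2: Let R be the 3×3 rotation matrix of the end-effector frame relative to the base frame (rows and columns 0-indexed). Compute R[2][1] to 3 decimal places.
-0.500

End-effector y-axis (col 1 of R) = (0.6124,0.6124,-0.5000)
R[2][1] = -0.5000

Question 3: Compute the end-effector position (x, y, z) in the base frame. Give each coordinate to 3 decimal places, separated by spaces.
-4.148 1.509 7.232

after link 1: o_1 = (-2.1213, 2.1213, 1.0000)
after link 2: o_2 = (-3.5355, 0.7071, 5.0000)
after link 3: o_3 = (-3.5355, 2.1213, 6.7321)
after link 4: o_4 = (-4.1479, 1.5089, 7.2321)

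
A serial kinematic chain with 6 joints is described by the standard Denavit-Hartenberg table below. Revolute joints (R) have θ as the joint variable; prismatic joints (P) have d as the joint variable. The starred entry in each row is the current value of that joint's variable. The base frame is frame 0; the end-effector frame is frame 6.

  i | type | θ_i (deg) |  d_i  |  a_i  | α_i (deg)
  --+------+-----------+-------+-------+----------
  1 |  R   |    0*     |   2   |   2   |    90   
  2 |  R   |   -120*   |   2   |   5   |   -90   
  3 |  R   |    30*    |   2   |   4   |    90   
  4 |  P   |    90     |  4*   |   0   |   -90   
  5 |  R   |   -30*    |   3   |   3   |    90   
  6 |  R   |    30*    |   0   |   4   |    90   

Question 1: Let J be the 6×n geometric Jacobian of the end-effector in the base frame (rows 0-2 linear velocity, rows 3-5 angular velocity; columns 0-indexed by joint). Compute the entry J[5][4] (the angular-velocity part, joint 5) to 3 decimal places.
0.750

axis z_4 = (0.4330,-0.5000,0.7500); lever o_n−o_4 = (6.2051,-5.2990,-0.4486)
cross product → J_v[:, 4] = (4.1986,4.8481,0.8080)
J_ω[:, 4] = z_4
entry J[5][4] = 0.7500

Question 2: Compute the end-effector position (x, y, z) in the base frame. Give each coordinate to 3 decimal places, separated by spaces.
after link 1: o_1 = (2.0000, 0.0000, 2.0000)
after link 2: o_2 = (-0.5000, -2.0000, -2.3301)
after link 3: o_3 = (-0.5000, -0.0000, -6.3301)
after link 4: o_4 = (-1.5000, -3.4641, -8.0622)
after link 5: o_5 = (1.6740, -6.2631, -7.7607)
after link 6: o_6 = (4.7051, -8.7631, -8.5107)

4.705 -8.763 -8.511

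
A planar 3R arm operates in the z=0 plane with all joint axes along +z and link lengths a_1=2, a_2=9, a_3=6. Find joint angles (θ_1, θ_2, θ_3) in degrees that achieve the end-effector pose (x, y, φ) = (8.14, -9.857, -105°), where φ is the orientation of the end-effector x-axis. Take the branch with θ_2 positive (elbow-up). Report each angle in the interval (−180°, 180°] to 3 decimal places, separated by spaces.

wrist centre = target − a_3·(cos φ, sin φ) = (9.6929, -4.0614)
cos θ_2 = (110.4479−2²−9²)/(2·2·9) = 0.7069; θ_2 = 45.0178° (elbow-up)
β = atan2(-4.0614,9.6929) = -22.7343°; ψ = atan2(6.3659,8.3620) = 37.2819°
θ_1 = β − ψ = -60.0161°
θ_3 = φ − θ_1 − θ_2 = -90.0017° (wrapped to (-180°,180°])

-60.016 45.018 -90.002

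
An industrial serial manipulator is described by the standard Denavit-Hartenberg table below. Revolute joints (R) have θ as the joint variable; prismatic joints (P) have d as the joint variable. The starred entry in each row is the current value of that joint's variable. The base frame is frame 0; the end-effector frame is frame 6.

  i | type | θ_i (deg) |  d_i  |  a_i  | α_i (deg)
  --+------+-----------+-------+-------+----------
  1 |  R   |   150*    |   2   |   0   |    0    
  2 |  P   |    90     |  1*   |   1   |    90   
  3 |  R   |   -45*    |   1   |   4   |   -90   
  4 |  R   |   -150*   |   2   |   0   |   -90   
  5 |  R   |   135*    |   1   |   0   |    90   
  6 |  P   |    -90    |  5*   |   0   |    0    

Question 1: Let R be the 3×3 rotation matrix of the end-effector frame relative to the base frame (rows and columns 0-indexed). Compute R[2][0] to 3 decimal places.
End-effector x-axis (col 0 of R) = (0.9268,-0.1268,0.3536)
R[2][0] = 0.3536

0.354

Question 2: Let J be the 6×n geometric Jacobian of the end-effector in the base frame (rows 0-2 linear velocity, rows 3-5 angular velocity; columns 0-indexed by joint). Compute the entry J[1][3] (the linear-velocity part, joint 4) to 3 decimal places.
axis z_3 = (-0.3536,-0.6124,0.7071); lever o_n−o_3 = (-0.8323,3.8260,0.7257)
cross product → J_v[:, 3] = (-3.1498,-0.3319,-1.8624)
J_ω[:, 3] = z_3
entry J[1][3] = -0.3319

-0.332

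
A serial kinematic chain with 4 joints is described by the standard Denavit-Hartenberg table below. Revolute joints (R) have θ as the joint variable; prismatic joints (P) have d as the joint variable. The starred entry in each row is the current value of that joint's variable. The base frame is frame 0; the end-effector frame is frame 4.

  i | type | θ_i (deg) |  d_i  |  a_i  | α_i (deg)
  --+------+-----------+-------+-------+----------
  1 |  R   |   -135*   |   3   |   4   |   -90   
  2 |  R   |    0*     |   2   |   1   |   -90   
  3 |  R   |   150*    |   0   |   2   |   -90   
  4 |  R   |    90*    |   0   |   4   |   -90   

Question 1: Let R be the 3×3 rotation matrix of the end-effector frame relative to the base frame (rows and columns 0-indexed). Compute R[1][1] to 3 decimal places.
End-effector y-axis (col 1 of R) = (-0.9659,0.2588,-0.0000)
R[1][1] = 0.2588

0.259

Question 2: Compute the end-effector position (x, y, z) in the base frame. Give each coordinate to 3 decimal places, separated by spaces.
-1.604 -3.018 7.000

after link 1: o_1 = (-2.8284, -2.8284, 3.0000)
after link 2: o_2 = (-2.1213, -4.9497, 3.0000)
after link 3: o_3 = (-1.6037, -3.0179, 3.0000)
after link 4: o_4 = (-1.6037, -3.0179, 7.0000)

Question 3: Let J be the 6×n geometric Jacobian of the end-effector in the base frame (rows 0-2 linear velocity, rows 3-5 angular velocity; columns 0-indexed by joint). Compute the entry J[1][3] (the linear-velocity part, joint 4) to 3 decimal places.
axis z_3 = (0.9659,-0.2588,0.0000); lever o_n−o_3 = (0.0000,0.0000,4.0000)
cross product → J_v[:, 3] = (-1.0353,-3.8637,0.0000)
J_ω[:, 3] = z_3
entry J[1][3] = -3.8637

-3.864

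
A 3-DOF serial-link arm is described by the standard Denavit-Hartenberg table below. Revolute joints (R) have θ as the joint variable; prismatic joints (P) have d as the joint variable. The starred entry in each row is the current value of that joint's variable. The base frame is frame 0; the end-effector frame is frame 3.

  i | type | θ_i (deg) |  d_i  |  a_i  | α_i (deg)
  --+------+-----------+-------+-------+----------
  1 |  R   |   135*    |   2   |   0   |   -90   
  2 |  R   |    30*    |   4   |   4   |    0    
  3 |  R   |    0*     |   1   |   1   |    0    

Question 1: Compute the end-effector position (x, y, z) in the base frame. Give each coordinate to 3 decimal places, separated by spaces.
after link 1: o_1 = (0.0000, 0.0000, 2.0000)
after link 2: o_2 = (-5.2779, -0.3789, 0.0000)
after link 3: o_3 = (-6.5974, -0.4737, -0.5000)

-6.597 -0.474 -0.500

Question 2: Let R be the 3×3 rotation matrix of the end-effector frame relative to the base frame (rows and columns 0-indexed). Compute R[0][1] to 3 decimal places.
End-effector y-axis (col 1 of R) = (0.3536,-0.3536,-0.8660)
R[0][1] = 0.3536

0.354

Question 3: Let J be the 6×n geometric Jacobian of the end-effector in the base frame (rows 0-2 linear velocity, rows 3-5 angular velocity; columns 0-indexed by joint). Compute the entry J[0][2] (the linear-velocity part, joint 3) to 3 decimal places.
0.354

axis z_2 = (-0.7071,-0.7071,0.0000); lever o_n−o_2 = (-1.3195,-0.0947,-0.5000)
cross product → J_v[:, 2] = (0.3536,-0.3536,-0.8660)
J_ω[:, 2] = z_2
entry J[0][2] = 0.3536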